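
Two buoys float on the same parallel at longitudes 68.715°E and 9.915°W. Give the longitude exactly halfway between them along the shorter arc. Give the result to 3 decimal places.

Signed shortest Δλ from +68.715° to -9.915° is -78.630°.
Midpoint longitude = +68.715° + (-78.630°)/2 = +68.715° − 39.315° = +29.400°.

29.400°E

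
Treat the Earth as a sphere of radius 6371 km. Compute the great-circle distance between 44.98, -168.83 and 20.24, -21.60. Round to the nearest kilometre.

Δλ = -21.60 − -168.83 = 147.23°.
Δφ = 20.24 − 44.98 = -24.74°.
a = sin²(Δφ/2) + cos φ₁ · cos φ₂ · sin²(Δλ/2) = 0.656756.
c = 2·atan2(√a, √(1−a)) = 1.88968 rad → d = 6371·c ≈ 12039.18 km.

12039 km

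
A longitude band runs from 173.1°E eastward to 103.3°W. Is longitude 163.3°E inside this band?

No

Band width going east from +173.1° to -103.3°: ((-103.3 − 173.1) mod 360) = 83.6°.
Offset of +163.3° east of the west edge: ((163.3 − 173.1) mod 360) = 350.2°.
350.2° > 83.6° ⇒ outside.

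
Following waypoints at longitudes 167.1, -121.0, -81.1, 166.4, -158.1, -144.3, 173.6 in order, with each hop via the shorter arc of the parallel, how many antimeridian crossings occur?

4

Leg 1: +167.1° → -121.0°, shortest Δλ = 71.9° (east) — crosses 180°.
Leg 2: -121.0° → -81.1°, shortest Δλ = 39.9° (east) — does not cross 180°.
Leg 3: -81.1° → +166.4°, shortest Δλ = -112.5° (west) — crosses 180°.
Leg 4: +166.4° → -158.1°, shortest Δλ = 35.5° (east) — crosses 180°.
Leg 5: -158.1° → -144.3°, shortest Δλ = 13.8° (east) — does not cross 180°.
Leg 6: -144.3° → +173.6°, shortest Δλ = -42.1° (west) — crosses 180°.
Total crossings: 4.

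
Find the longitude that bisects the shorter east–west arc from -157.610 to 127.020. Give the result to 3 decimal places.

+164.705°

Signed shortest Δλ from -157.610° to +127.020° is -75.370°.
Midpoint longitude = -157.610° + (-75.370°)/2 = -157.610° − 37.685° = -195.295°.
Normalise into (−180°, 180°]: +164.705°.
(The naïve average (-157.610 + +127.020)/2 = -15.295° is on the wrong side of the globe.)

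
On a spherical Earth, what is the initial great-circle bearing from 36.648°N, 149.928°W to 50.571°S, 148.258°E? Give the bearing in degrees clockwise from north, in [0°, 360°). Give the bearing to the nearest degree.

Δλ = 148.258 − -149.928 = 298.186°; wrapped into (−180°, 180°]: -61.814°.
θ = atan2( sin Δλ · cos φ₂ , cos φ₁ · sin φ₂ − sin φ₁ · cos φ₂ · cos Δλ )
  = atan2(-0.55981, -0.79878) = -144.976° → normalised to [0°, 360°): 215.024°.

215°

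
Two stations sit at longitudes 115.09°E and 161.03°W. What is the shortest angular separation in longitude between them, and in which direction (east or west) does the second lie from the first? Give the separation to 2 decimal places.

Raw difference: -161.03 − 115.09 = -276.12°.
Normalise into (−180°, 180°]: -276.12° + 360° = 83.88°.
Positive ⇒ the second point lies to the east; separation 83.88°.

83.88° east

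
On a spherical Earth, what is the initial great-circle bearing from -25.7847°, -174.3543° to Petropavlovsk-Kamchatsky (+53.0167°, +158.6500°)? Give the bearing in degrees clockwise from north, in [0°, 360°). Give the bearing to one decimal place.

344.0°

Δλ = 158.6500 − -174.3543 = 333.0043°; wrapped into (−180°, 180°]: -26.9957°.
θ = atan2( sin Δλ · cos φ₂ , cos φ₁ · sin φ₂ − sin φ₁ · cos φ₂ · cos Δλ )
  = atan2(-0.27307, 0.95245) = -15.998° → normalised to [0°, 360°): 344.002°.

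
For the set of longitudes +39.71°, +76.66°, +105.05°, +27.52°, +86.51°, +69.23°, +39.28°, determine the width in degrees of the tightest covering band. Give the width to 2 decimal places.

77.53°

Sort the longitudes: +27.52°, +39.28°, +39.71°, +69.23°, +76.66°, +86.51°, +105.05°.
Eastward gaps between consecutive values (wrapping around): 11.76°, 0.43°, 29.52°, 7.43°, 9.85°, 18.54°, 282.47°.
Largest gap = 282.47° ⇒ minimal covering band is its complement: 360° − 282.47° = 77.53°.
Band runs from +27.52° eastward to +105.05°.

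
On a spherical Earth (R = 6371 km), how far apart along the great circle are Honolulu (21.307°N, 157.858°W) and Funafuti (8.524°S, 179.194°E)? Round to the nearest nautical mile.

2245 nmi

Δλ = 179.194 − -157.858 = 337.052°; wrapped into (−180°, 180°]: -22.948°.
Δφ = -8.524 − 21.307 = -29.831°.
a = sin²(Δφ/2) + cos φ₁ · cos φ₂ · sin²(Δλ/2) = 0.102710.
c = 2·atan2(√a, √(1−a)) = 0.65248 rad → d = 6371·c ≈ 4156.96 km ≈ 2244.58 nmi.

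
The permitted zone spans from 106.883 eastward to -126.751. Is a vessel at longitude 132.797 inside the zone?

Yes

Band width going east from +106.883° to -126.751°: ((-126.751 − 106.883) mod 360) = 126.366°.
Offset of +132.797° east of the west edge: ((132.797 − 106.883) mod 360) = 25.914°.
25.914° ≤ 126.366° ⇒ inside.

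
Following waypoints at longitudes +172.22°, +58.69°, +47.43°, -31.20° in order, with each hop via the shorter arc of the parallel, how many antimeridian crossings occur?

Leg 1: +172.22° → +58.69°, shortest Δλ = -113.53° (west) — does not cross 180°.
Leg 2: +58.69° → +47.43°, shortest Δλ = -11.26° (west) — does not cross 180°.
Leg 3: +47.43° → -31.20°, shortest Δλ = -78.63° (west) — does not cross 180°.
Total crossings: 0.

0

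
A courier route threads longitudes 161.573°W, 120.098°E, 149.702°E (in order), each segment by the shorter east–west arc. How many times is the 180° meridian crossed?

1

Leg 1: -161.573° → +120.098°, shortest Δλ = -78.329° (west) — crosses 180°.
Leg 2: +120.098° → +149.702°, shortest Δλ = 29.604° (east) — does not cross 180°.
Total crossings: 1.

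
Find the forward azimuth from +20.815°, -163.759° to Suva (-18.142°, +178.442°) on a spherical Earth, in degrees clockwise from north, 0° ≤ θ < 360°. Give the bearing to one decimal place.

Δλ = 178.442 − -163.759 = 342.201°; wrapped into (−180°, 180°]: -17.799°.
θ = atan2( sin Δλ · cos φ₂ , cos φ₁ · sin φ₂ − sin φ₁ · cos φ₂ · cos Δλ )
  = atan2(-0.29048, -0.61257) = -154.630° → normalised to [0°, 360°): 205.370°.

205.4°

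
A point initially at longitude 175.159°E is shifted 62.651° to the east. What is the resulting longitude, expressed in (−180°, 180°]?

Start at +175.159°; shift +62.651° → +237.810°.
+237.810° lies outside (−180°, 180°]; subtract 360° → -122.190°.

122.190°W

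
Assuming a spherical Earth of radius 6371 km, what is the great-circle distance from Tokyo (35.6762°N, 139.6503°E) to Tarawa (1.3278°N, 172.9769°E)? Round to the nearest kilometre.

5138 km

Δλ = 172.9769 − 139.6503 = 33.3266°.
Δφ = 1.3278 − 35.6762 = -34.3484°.
a = sin²(Δφ/2) + cos φ₁ · cos φ₂ · sin²(Δλ/2) = 0.153964.
c = 2·atan2(√a, √(1−a)) = 0.80644 rad → d = 6371·c ≈ 5137.83 km.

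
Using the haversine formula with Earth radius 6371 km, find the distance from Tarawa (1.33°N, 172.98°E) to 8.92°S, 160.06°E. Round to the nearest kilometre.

1830 km

Δλ = 160.06 − 172.98 = -12.92°.
Δφ = -8.92 − 1.33 = -10.25°.
a = sin²(Δφ/2) + cos φ₁ · cos φ₂ · sin²(Δλ/2) = 0.020482.
c = 2·atan2(√a, √(1−a)) = 0.28721 rad → d = 6371·c ≈ 1829.84 km.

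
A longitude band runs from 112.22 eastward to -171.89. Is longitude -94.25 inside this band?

Band width going east from +112.22° to -171.89°: ((-171.89 − 112.22) mod 360) = 75.89°.
Offset of -94.25° east of the west edge: ((-94.25 − 112.22) mod 360) = 153.53°.
153.53° > 75.89° ⇒ outside.

No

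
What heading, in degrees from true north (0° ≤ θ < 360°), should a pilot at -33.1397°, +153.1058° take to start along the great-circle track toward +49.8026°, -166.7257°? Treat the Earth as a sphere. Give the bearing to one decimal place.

Δλ = -166.7257 − 153.1058 = -319.8315°; wrapped into (−180°, 180°]: 40.1685°.
θ = atan2( sin Δλ · cos φ₂ , cos φ₁ · sin φ₂ − sin φ₁ · cos φ₂ · cos Δλ )
  = atan2(0.41632, 0.90921) = 24.603° → normalised to [0°, 360°): 24.603°.

24.6°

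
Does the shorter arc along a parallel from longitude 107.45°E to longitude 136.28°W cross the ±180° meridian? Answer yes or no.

Yes

Naïve |-136.28 − 107.45| = 243.73° > 180°, so the shorter arc goes the other way round — across 180°.
Signed shortest Δλ = ((-136.28 − 107.45 + 180) mod 360) − 180 = 116.27°.
Going east by 116.27° from +107.45° passes through 180° before reaching -136.28°.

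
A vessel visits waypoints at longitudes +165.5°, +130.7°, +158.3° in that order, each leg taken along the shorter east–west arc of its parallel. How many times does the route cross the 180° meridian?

Leg 1: +165.5° → +130.7°, shortest Δλ = -34.8° (west) — does not cross 180°.
Leg 2: +130.7° → +158.3°, shortest Δλ = 27.6° (east) — does not cross 180°.
Total crossings: 0.

0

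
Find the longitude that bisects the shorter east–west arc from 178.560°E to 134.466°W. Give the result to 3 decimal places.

157.953°W

Signed shortest Δλ from +178.560° to -134.466° is +46.974°.
Midpoint longitude = +178.560° + (+46.974°)/2 = +178.560° + 23.487° = +202.047°.
Normalise into (−180°, 180°]: -157.953°.
(The naïve average (+178.560 + -134.466)/2 = 22.047° is on the wrong side of the globe.)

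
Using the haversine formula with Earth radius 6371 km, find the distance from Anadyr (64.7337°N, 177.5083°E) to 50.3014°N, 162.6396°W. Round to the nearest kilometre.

1977 km

Δλ = -162.6396 − 177.5083 = -340.1479°; wrapped into (−180°, 180°]: 19.8521°.
Δφ = 50.3014 − 64.7337 = -14.4323°.
a = sin²(Δφ/2) + cos φ₁ · cos φ₂ · sin²(Δλ/2) = 0.023880.
c = 2·atan2(√a, √(1−a)) = 0.31030 rad → d = 6371·c ≈ 1976.95 km.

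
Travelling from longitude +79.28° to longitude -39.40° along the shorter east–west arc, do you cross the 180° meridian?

Signed shortest Δλ = ((-39.40 − 79.28 + 180) mod 360) − 180 = -118.68°.
Going west by 118.68° from +79.28° reaches -39.40° without touching 180°.

No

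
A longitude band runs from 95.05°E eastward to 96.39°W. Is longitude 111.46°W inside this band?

Yes

Band width going east from +95.05° to -96.39°: ((-96.39 − 95.05) mod 360) = 168.56°.
Offset of -111.46° east of the west edge: ((-111.46 − 95.05) mod 360) = 153.49°.
153.49° ≤ 168.56° ⇒ inside.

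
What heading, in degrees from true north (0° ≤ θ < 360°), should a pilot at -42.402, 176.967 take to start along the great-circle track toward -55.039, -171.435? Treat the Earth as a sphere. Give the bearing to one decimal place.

153.1°

Δλ = -171.435 − 176.967 = -348.402°; wrapped into (−180°, 180°]: 11.598°.
θ = atan2( sin Δλ · cos φ₂ , cos φ₁ · sin φ₂ − sin φ₁ · cos φ₂ · cos Δλ )
  = atan2(0.11520, -0.22666) = 153.058° → normalised to [0°, 360°): 153.058°.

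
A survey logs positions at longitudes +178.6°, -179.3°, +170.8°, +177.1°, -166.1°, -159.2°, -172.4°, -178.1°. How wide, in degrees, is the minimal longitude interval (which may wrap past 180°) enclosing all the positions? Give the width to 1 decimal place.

Sort the longitudes: -179.3°, -178.1°, -172.4°, -166.1°, -159.2°, +170.8°, +177.1°, +178.6°.
Eastward gaps between consecutive values (wrapping around): 1.2°, 5.7°, 6.3°, 6.9°, 330.0°, 6.3°, 1.5°, 2.1°.
Largest gap = 330.0° ⇒ minimal covering band is its complement: 360° − 330.0° = 30.0°.
Band runs from +170.8° eastward to -159.2°, crossing the antimeridian.

30.0°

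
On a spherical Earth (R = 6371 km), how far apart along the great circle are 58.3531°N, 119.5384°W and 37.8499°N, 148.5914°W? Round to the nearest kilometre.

3092 km

Δλ = -148.5914 − -119.5384 = -29.0530°.
Δφ = 37.8499 − 58.3531 = -20.5032°.
a = sin²(Δφ/2) + cos φ₁ · cos φ₂ · sin²(Δλ/2) = 0.057739.
c = 2·atan2(√a, √(1−a)) = 0.48533 rad → d = 6371·c ≈ 3092.03 km.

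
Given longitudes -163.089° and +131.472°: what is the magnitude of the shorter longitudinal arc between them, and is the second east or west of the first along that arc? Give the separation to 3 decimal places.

Raw difference: 131.472 − -163.089 = 294.561°.
Normalise into (−180°, 180°]: 294.561° − 360° = -65.439°.
Negative ⇒ the second point lies to the west; separation 65.439°.

65.439° west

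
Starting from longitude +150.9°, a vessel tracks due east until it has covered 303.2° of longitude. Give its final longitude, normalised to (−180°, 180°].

Start at +150.9°; shift +303.2° → +454.1°.
+454.1° lies outside (−180°, 180°]; subtract 360° → +94.1°.

+94.1°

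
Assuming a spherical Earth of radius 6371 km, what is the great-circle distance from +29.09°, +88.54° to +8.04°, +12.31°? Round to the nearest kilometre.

Δλ = 12.31 − 88.54 = -76.23°.
Δφ = 8.04 − 29.09 = -21.05°.
a = sin²(Δφ/2) + cos φ₁ · cos φ₂ · sin²(Δλ/2) = 0.363023.
c = 2·atan2(√a, √(1−a)) = 1.29329 rad → d = 6371·c ≈ 8239.57 km.

8240 km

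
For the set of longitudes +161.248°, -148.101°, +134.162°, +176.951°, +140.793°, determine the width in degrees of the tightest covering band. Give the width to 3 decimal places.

77.737°

Sort the longitudes: -148.101°, +134.162°, +140.793°, +161.248°, +176.951°.
Eastward gaps between consecutive values (wrapping around): 282.263°, 6.631°, 20.455°, 15.703°, 34.948°.
Largest gap = 282.263° ⇒ minimal covering band is its complement: 360° − 282.263° = 77.737°.
Band runs from +134.162° eastward to -148.101°, crossing the antimeridian.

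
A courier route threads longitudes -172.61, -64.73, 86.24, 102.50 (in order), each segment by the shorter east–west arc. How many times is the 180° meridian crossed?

Leg 1: -172.61° → -64.73°, shortest Δλ = 107.88° (east) — does not cross 180°.
Leg 2: -64.73° → +86.24°, shortest Δλ = 150.97° (east) — does not cross 180°.
Leg 3: +86.24° → +102.50°, shortest Δλ = 16.26° (east) — does not cross 180°.
Total crossings: 0.

0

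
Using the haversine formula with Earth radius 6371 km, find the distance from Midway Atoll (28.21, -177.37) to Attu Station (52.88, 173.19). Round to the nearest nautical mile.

1539 nmi

Δλ = 173.19 − -177.37 = 350.56°; wrapped into (−180°, 180°]: -9.44°.
Δφ = 52.88 − 28.21 = 24.67°.
a = sin²(Δφ/2) + cos φ₁ · cos φ₂ · sin²(Δλ/2) = 0.049237.
c = 2·atan2(√a, √(1−a)) = 0.44752 rad → d = 6371·c ≈ 2851.12 km ≈ 1539.48 nmi.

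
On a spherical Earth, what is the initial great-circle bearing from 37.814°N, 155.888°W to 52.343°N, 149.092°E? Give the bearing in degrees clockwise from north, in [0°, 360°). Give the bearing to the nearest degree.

Δλ = 149.092 − -155.888 = 304.980°; wrapped into (−180°, 180°]: -55.020°.
θ = atan2( sin Δλ · cos φ₂ , cos φ₁ · sin φ₂ − sin φ₁ · cos φ₂ · cos Δλ )
  = atan2(-0.50057, 0.41070) = -50.632° → normalised to [0°, 360°): 309.368°.

309°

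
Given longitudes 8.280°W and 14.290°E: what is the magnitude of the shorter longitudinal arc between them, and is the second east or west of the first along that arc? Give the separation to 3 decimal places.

Raw difference: 14.290 − -8.280 = 22.57°.
Normalise into (−180°, 180°]: 22.57° stays 22.57°.
Positive ⇒ the second point lies to the east; separation 22.570°.

22.570° east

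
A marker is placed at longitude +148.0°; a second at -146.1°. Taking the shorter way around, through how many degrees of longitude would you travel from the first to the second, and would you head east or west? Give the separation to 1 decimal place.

65.9° east

Raw difference: -146.1 − 148.0 = -294.1°.
Normalise into (−180°, 180°]: -294.1° + 360° = 65.9°.
Positive ⇒ the second point lies to the east; separation 65.9°.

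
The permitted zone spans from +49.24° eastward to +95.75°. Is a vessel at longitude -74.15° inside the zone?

Band width going east from +49.24° to +95.75°: ((95.75 − 49.24) mod 360) = 46.51°.
Offset of -74.15° east of the west edge: ((-74.15 − 49.24) mod 360) = 236.61°.
236.61° > 46.51° ⇒ outside.

No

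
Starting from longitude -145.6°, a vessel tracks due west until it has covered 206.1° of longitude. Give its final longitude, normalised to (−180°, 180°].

Start at -145.6°; shift −206.1° → -351.7°.
-351.7° lies outside (−180°, 180°]; add 360° → +8.3°.

+8.3°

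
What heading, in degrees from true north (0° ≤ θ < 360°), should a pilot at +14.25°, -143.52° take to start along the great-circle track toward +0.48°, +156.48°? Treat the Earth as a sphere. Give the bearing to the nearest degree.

262°

Δλ = 156.48 − -143.52 = 300.00°; wrapped into (−180°, 180°]: -60.00°.
θ = atan2( sin Δλ · cos φ₂ , cos φ₁ · sin φ₂ − sin φ₁ · cos φ₂ · cos Δλ )
  = atan2(-0.86600, -0.11495) = -97.561° → normalised to [0°, 360°): 262.439°.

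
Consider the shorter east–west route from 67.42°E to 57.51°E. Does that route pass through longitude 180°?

Signed shortest Δλ = ((57.51 − 67.42 + 180) mod 360) − 180 = -9.91°.
Going west by 9.91° from +67.42° reaches +57.51° without touching 180°.

No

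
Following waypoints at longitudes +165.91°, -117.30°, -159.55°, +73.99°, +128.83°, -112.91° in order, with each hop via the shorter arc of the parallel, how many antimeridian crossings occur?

Leg 1: +165.91° → -117.30°, shortest Δλ = 76.79° (east) — crosses 180°.
Leg 2: -117.30° → -159.55°, shortest Δλ = -42.25° (west) — does not cross 180°.
Leg 3: -159.55° → +73.99°, shortest Δλ = -126.46° (west) — crosses 180°.
Leg 4: +73.99° → +128.83°, shortest Δλ = 54.84° (east) — does not cross 180°.
Leg 5: +128.83° → -112.91°, shortest Δλ = 118.26° (east) — crosses 180°.
Total crossings: 3.

3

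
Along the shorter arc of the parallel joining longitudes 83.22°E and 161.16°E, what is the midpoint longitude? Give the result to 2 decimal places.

Signed shortest Δλ from +83.22° to +161.16° is +77.94°.
Midpoint longitude = +83.22° + (+77.94°)/2 = +83.22° + 38.97° = +122.19°.

122.19°E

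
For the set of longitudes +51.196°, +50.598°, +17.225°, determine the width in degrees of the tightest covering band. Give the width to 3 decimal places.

Sort the longitudes: +17.225°, +50.598°, +51.196°.
Eastward gaps between consecutive values (wrapping around): 33.373°, 0.598°, 326.029°.
Largest gap = 326.029° ⇒ minimal covering band is its complement: 360° − 326.029° = 33.971°.
Band runs from +17.225° eastward to +51.196°.

33.971°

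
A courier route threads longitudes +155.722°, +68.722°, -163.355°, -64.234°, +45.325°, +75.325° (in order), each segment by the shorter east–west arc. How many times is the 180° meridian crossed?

1

Leg 1: +155.722° → +68.722°, shortest Δλ = -87.0° (west) — does not cross 180°.
Leg 2: +68.722° → -163.355°, shortest Δλ = 127.923° (east) — crosses 180°.
Leg 3: -163.355° → -64.234°, shortest Δλ = 99.121° (east) — does not cross 180°.
Leg 4: -64.234° → +45.325°, shortest Δλ = 109.559° (east) — does not cross 180°.
Leg 5: +45.325° → +75.325°, shortest Δλ = 30.0° (east) — does not cross 180°.
Total crossings: 1.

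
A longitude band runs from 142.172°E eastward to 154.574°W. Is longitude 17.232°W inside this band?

Band width going east from +142.172° to -154.574°: ((-154.574 − 142.172) mod 360) = 63.254°.
Offset of -17.232° east of the west edge: ((-17.232 − 142.172) mod 360) = 200.596°.
200.596° > 63.254° ⇒ outside.

No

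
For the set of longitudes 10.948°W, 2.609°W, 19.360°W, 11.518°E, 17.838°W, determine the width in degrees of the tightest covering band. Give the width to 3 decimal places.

30.878°

Sort the longitudes: -19.360°, -17.838°, -10.948°, -2.609°, +11.518°.
Eastward gaps between consecutive values (wrapping around): 1.522°, 6.890°, 8.339°, 14.127°, 329.122°.
Largest gap = 329.122° ⇒ minimal covering band is its complement: 360° − 329.122° = 30.878°.
Band runs from -19.360° eastward to +11.518°.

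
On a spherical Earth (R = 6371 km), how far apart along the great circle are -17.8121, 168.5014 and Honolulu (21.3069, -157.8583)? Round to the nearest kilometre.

5688 km

Δλ = -157.8583 − 168.5014 = -326.3597°; wrapped into (−180°, 180°]: 33.6403°.
Δφ = 21.3069 − -17.8121 = 39.1190°.
a = sin²(Δφ/2) + cos φ₁ · cos φ₂ · sin²(Δλ/2) = 0.186353.
c = 2·atan2(√a, √(1−a)) = 0.89272 rad → d = 6371·c ≈ 5687.53 km.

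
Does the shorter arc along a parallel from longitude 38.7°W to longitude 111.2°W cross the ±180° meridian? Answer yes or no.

Signed shortest Δλ = ((-111.2 − -38.7 + 180) mod 360) − 180 = -72.5°.
Going west by 72.5° from -38.7° reaches -111.2° without touching 180°.

No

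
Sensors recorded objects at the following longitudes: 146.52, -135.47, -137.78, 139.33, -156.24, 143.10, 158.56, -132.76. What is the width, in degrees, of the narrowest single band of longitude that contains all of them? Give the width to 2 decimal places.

Sort the longitudes: -156.24°, -137.78°, -135.47°, -132.76°, +139.33°, +143.10°, +146.52°, +158.56°.
Eastward gaps between consecutive values (wrapping around): 18.46°, 2.31°, 2.71°, 272.09°, 3.77°, 3.42°, 12.04°, 45.20°.
Largest gap = 272.09° ⇒ minimal covering band is its complement: 360° − 272.09° = 87.91°.
Band runs from +139.33° eastward to -132.76°, crossing the antimeridian.

87.91°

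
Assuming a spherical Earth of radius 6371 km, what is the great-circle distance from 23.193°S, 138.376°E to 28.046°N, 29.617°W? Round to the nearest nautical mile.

10095 nmi

Δλ = -29.617 − 138.376 = -167.993°.
Δφ = 28.046 − -23.193 = 51.239°.
a = sin²(Δφ/2) + cos φ₁ · cos φ₂ · sin²(Δλ/2) = 0.989333.
c = 2·atan2(√a, √(1−a)) = 2.93467 rad → d = 6371·c ≈ 18696.75 km ≈ 10095.44 nmi.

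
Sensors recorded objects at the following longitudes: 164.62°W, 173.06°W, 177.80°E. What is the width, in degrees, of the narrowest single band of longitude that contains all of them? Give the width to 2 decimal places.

Sort the longitudes: -173.06°, -164.62°, +177.80°.
Eastward gaps between consecutive values (wrapping around): 8.44°, 342.42°, 9.14°.
Largest gap = 342.42° ⇒ minimal covering band is its complement: 360° − 342.42° = 17.58°.
Band runs from +177.80° eastward to -164.62°, crossing the antimeridian.

17.58°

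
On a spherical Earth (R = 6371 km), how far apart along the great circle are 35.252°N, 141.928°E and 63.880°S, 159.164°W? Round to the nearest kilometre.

12167 km

Δλ = -159.164 − 141.928 = -301.092°; wrapped into (−180°, 180°]: 58.908°.
Δφ = -63.880 − 35.252 = -99.132°.
a = sin²(Δφ/2) + cos φ₁ · cos φ₂ · sin²(Δλ/2) = 0.666284.
c = 2·atan2(√a, √(1−a)) = 1.90982 rad → d = 6371·c ≈ 12167.48 km.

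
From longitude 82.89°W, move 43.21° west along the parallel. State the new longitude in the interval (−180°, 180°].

126.10°W

Start at -82.89°; shift −43.21° → -126.10°.
-126.10° already lies in (−180°, 180°].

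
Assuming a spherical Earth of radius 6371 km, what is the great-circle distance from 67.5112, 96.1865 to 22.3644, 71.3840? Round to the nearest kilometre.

5307 km

Δλ = 71.3840 − 96.1865 = -24.8025°.
Δφ = 22.3644 − 67.5112 = -45.1468°.
a = sin²(Δφ/2) + cos φ₁ · cos φ₂ · sin²(Δλ/2) = 0.163668.
c = 2·atan2(√a, √(1−a)) = 0.83299 rad → d = 6371·c ≈ 5307.00 km.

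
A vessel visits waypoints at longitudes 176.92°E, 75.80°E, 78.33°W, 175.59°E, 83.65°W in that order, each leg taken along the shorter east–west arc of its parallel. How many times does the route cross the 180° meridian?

Leg 1: +176.92° → +75.80°, shortest Δλ = -101.12° (west) — does not cross 180°.
Leg 2: +75.80° → -78.33°, shortest Δλ = -154.13° (west) — does not cross 180°.
Leg 3: -78.33° → +175.59°, shortest Δλ = -106.08° (west) — crosses 180°.
Leg 4: +175.59° → -83.65°, shortest Δλ = 100.76° (east) — crosses 180°.
Total crossings: 2.

2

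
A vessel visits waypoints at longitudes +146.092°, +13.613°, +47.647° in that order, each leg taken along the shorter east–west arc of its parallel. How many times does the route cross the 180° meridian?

0

Leg 1: +146.092° → +13.613°, shortest Δλ = -132.479° (west) — does not cross 180°.
Leg 2: +13.613° → +47.647°, shortest Δλ = 34.034° (east) — does not cross 180°.
Total crossings: 0.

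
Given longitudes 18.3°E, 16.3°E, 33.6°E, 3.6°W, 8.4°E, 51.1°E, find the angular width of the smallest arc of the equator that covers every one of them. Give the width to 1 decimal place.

54.7°

Sort the longitudes: -3.6°, +8.4°, +16.3°, +18.3°, +33.6°, +51.1°.
Eastward gaps between consecutive values (wrapping around): 12.0°, 7.9°, 2.0°, 15.3°, 17.5°, 305.3°.
Largest gap = 305.3° ⇒ minimal covering band is its complement: 360° − 305.3° = 54.7°.
Band runs from -3.6° eastward to +51.1°.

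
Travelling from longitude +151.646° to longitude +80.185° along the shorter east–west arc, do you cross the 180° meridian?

Signed shortest Δλ = ((80.185 − 151.646 + 180) mod 360) − 180 = -71.461°.
Going west by 71.461° from +151.646° reaches +80.185° without touching 180°.

No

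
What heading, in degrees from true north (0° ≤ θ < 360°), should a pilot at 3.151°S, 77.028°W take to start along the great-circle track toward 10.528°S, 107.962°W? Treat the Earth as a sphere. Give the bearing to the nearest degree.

Δλ = -107.962 − -77.028 = -30.934°.
θ = atan2( sin Δλ · cos φ₂ , cos φ₁ · sin φ₂ − sin φ₁ · cos φ₂ · cos Δλ )
  = atan2(-0.50540, -0.13608) = -105.070° → normalised to [0°, 360°): 254.930°.

255°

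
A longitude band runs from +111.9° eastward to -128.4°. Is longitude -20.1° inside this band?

Band width going east from +111.9° to -128.4°: ((-128.4 − 111.9) mod 360) = 119.7°.
Offset of -20.1° east of the west edge: ((-20.1 − 111.9) mod 360) = 228.0°.
228.0° > 119.7° ⇒ outside.

No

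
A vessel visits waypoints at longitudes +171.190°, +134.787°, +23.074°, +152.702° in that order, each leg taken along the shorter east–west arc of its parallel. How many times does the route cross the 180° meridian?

Leg 1: +171.190° → +134.787°, shortest Δλ = -36.403° (west) — does not cross 180°.
Leg 2: +134.787° → +23.074°, shortest Δλ = -111.713° (west) — does not cross 180°.
Leg 3: +23.074° → +152.702°, shortest Δλ = 129.628° (east) — does not cross 180°.
Total crossings: 0.

0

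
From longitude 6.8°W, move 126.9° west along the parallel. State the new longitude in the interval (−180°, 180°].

133.7°W

Start at -6.8°; shift −126.9° → -133.7°.
-133.7° already lies in (−180°, 180°].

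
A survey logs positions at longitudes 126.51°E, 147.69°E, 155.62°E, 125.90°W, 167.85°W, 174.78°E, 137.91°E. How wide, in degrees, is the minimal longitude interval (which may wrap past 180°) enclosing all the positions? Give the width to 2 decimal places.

107.59°

Sort the longitudes: -167.85°, -125.90°, +126.51°, +137.91°, +147.69°, +155.62°, +174.78°.
Eastward gaps between consecutive values (wrapping around): 41.95°, 252.41°, 11.40°, 9.78°, 7.93°, 19.16°, 17.37°.
Largest gap = 252.41° ⇒ minimal covering band is its complement: 360° − 252.41° = 107.59°.
Band runs from +126.51° eastward to -125.90°, crossing the antimeridian.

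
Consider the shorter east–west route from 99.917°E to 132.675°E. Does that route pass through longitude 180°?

No

Signed shortest Δλ = ((132.675 − 99.917 + 180) mod 360) − 180 = 32.758°.
Going east by 32.758° from +99.917° reaches +132.675° without touching 180°.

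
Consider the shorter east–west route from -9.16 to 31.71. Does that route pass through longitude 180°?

No

Signed shortest Δλ = ((31.71 − -9.16 + 180) mod 360) − 180 = 40.87°.
Going east by 40.87° from -9.16° reaches +31.71° without touching 180°.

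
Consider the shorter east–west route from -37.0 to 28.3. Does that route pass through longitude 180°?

Signed shortest Δλ = ((28.3 − -37.0 + 180) mod 360) − 180 = 65.3°.
Going east by 65.3° from -37.0° reaches +28.3° without touching 180°.

No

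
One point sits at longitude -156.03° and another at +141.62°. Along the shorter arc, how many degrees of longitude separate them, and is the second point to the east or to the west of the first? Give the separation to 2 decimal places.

Raw difference: 141.62 − -156.03 = 297.65°.
Normalise into (−180°, 180°]: 297.65° − 360° = -62.35°.
Negative ⇒ the second point lies to the west; separation 62.35°.

62.35° west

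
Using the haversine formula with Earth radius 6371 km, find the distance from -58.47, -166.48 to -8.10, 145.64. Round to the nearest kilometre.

Δλ = 145.64 − -166.48 = 312.12°; wrapped into (−180°, 180°]: -47.88°.
Δφ = -8.10 − -58.47 = 50.37°.
a = sin²(Δφ/2) + cos φ₁ · cos φ₂ · sin²(Δλ/2) = 0.266334.
c = 2·atan2(√a, √(1−a)) = 1.08453 rad → d = 6371·c ≈ 6909.51 km.

6910 km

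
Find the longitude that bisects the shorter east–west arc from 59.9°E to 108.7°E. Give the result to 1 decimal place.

84.3°E

Signed shortest Δλ from +59.9° to +108.7° is +48.8°.
Midpoint longitude = +59.9° + (+48.8°)/2 = +59.9° + 24.4° = +84.3°.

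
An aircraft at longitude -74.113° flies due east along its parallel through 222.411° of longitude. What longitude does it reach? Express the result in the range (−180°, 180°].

+148.298°

Start at -74.113°; shift +222.411° → +148.298°.
+148.298° already lies in (−180°, 180°].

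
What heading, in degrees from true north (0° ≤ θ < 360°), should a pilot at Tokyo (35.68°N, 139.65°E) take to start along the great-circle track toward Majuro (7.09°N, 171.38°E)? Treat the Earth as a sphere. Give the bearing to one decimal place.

126.9°

Δλ = 171.38 − 139.65 = 31.73°.
θ = atan2( sin Δλ · cos φ₂ , cos φ₁ · sin φ₂ − sin φ₁ · cos φ₂ · cos Δλ )
  = atan2(0.52190, -0.39203) = 126.913° → normalised to [0°, 360°): 126.913°.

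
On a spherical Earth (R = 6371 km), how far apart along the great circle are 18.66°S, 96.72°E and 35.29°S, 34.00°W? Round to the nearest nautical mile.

6523 nmi

Δλ = -34.00 − 96.72 = -130.72°.
Δφ = -35.29 − -18.66 = -16.63°.
a = sin²(Δφ/2) + cos φ₁ · cos φ₂ · sin²(Δλ/2) = 0.659826.
c = 2·atan2(√a, √(1−a)) = 1.89616 rad → d = 6371·c ≈ 12080.43 km ≈ 6522.91 nmi.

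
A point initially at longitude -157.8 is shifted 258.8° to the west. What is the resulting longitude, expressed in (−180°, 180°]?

-56.6°

Start at -157.8°; shift −258.8° → -416.6°.
-416.6° lies outside (−180°, 180°]; add 360° → -56.6°.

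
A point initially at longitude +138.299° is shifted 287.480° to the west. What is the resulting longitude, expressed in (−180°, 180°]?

Start at +138.299°; shift −287.480° → -149.181°.
-149.181° already lies in (−180°, 180°].

-149.181°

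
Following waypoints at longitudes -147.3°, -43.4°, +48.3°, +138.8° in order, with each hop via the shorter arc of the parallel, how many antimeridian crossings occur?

0

Leg 1: -147.3° → -43.4°, shortest Δλ = 103.9° (east) — does not cross 180°.
Leg 2: -43.4° → +48.3°, shortest Δλ = 91.7° (east) — does not cross 180°.
Leg 3: +48.3° → +138.8°, shortest Δλ = 90.5° (east) — does not cross 180°.
Total crossings: 0.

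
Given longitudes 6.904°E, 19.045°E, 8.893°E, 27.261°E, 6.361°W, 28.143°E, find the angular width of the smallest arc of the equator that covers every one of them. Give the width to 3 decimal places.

Sort the longitudes: -6.361°, +6.904°, +8.893°, +19.045°, +27.261°, +28.143°.
Eastward gaps between consecutive values (wrapping around): 13.265°, 1.989°, 10.152°, 8.216°, 0.882°, 325.496°.
Largest gap = 325.496° ⇒ minimal covering band is its complement: 360° − 325.496° = 34.504°.
Band runs from -6.361° eastward to +28.143°.

34.504°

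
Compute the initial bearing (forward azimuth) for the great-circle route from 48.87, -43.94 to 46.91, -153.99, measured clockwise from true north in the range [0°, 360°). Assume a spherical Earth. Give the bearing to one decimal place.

Δλ = -153.99 − -43.94 = -110.05°.
θ = atan2( sin Δλ · cos φ₂ , cos φ₁ · sin φ₂ − sin φ₁ · cos φ₂ · cos Δλ )
  = atan2(-0.64174, 0.65677) = -44.337° → normalised to [0°, 360°): 315.663°.

315.7°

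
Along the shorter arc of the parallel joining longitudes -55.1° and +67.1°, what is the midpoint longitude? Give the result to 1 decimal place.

Signed shortest Δλ from -55.1° to +67.1° is +122.2°.
Midpoint longitude = -55.1° + (+122.2°)/2 = -55.1° + 61.1° = +6.0°.

+6.0°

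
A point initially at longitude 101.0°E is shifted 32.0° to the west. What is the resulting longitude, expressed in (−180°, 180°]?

69.0°E

Start at +101.0°; shift −32.0° → +69.0°.
+69.0° already lies in (−180°, 180°].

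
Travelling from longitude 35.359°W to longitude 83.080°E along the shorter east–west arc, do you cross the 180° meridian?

No

Signed shortest Δλ = ((83.080 − -35.359 + 180) mod 360) − 180 = 118.439°.
Going east by 118.439° from -35.359° reaches +83.080° without touching 180°.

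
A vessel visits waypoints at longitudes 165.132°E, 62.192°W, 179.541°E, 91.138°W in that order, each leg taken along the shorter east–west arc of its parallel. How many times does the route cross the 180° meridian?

3

Leg 1: +165.132° → -62.192°, shortest Δλ = 132.676° (east) — crosses 180°.
Leg 2: -62.192° → +179.541°, shortest Δλ = -118.267° (west) — crosses 180°.
Leg 3: +179.541° → -91.138°, shortest Δλ = 89.321° (east) — crosses 180°.
Total crossings: 3.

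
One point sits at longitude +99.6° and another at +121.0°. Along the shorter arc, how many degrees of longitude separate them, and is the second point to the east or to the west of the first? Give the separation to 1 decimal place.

21.4° east

Raw difference: 121.0 − 99.6 = 21.4°.
Normalise into (−180°, 180°]: 21.4° stays 21.4°.
Positive ⇒ the second point lies to the east; separation 21.4°.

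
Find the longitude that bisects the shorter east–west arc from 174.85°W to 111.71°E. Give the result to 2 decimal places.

148.43°E

Signed shortest Δλ from -174.85° to +111.71° is -73.44°.
Midpoint longitude = -174.85° + (-73.44°)/2 = -174.85° − 36.72° = -211.57°.
Normalise into (−180°, 180°]: +148.43°.
(The naïve average (-174.85 + +111.71)/2 = -31.57° is on the wrong side of the globe.)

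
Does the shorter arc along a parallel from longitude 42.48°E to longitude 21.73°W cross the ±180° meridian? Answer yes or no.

No

Signed shortest Δλ = ((-21.73 − 42.48 + 180) mod 360) − 180 = -64.21°.
Going west by 64.21° from +42.48° reaches -21.73° without touching 180°.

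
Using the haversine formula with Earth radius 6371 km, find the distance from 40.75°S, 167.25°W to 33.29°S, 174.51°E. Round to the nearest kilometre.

Δλ = 174.51 − -167.25 = 341.76°; wrapped into (−180°, 180°]: -18.24°.
Δφ = -33.29 − -40.75 = 7.46°.
a = sin²(Δφ/2) + cos φ₁ · cos φ₂ · sin²(Δλ/2) = 0.020141.
c = 2·atan2(√a, √(1−a)) = 0.28480 rad → d = 6371·c ≈ 1814.47 km.

1814 km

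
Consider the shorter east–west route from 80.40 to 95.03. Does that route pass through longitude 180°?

Signed shortest Δλ = ((95.03 − 80.40 + 180) mod 360) − 180 = 14.63°.
Going east by 14.63° from +80.40° reaches +95.03° without touching 180°.

No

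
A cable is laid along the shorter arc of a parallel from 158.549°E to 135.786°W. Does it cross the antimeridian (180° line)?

Yes

Naïve |-135.786 − 158.549| = 294.335° > 180°, so the shorter arc goes the other way round — across 180°.
Signed shortest Δλ = ((-135.786 − 158.549 + 180) mod 360) − 180 = 65.665°.
Going east by 65.665° from +158.549° passes through 180° before reaching -135.786°.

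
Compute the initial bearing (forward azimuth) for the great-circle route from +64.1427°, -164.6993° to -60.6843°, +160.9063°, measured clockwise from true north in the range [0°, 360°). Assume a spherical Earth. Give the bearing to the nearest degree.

Δλ = 160.9063 − -164.6993 = 325.6056°; wrapped into (−180°, 180°]: -34.3944°.
θ = atan2( sin Δλ · cos φ₂ , cos φ₁ · sin φ₂ − sin φ₁ · cos φ₂ · cos Δλ )
  = atan2(-0.27658, -0.74385) = -159.604° → normalised to [0°, 360°): 200.396°.

200°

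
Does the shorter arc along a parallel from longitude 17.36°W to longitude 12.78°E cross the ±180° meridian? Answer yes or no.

Signed shortest Δλ = ((12.78 − -17.36 + 180) mod 360) − 180 = 30.14°.
Going east by 30.14° from -17.36° reaches +12.78° without touching 180°.

No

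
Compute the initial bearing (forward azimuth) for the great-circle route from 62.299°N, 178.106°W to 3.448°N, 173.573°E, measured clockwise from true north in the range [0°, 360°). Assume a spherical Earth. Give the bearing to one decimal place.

Δλ = 173.573 − -178.106 = 351.679°; wrapped into (−180°, 180°]: -8.321°.
θ = atan2( sin Δλ · cos φ₂ , cos φ₁ · sin φ₂ − sin φ₁ · cos φ₂ · cos Δλ )
  = atan2(-0.14446, -0.84652) = -170.316° → normalised to [0°, 360°): 189.684°.

189.7°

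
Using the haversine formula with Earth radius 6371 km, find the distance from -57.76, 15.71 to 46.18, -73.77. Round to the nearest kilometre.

Δλ = -73.77 − 15.71 = -89.48°.
Δφ = 46.18 − -57.76 = 103.94°.
a = sin²(Δφ/2) + cos φ₁ · cos φ₂ · sin²(Δλ/2) = 0.803462.
c = 2·atan2(√a, √(1−a)) = 2.22298 rad → d = 6371·c ≈ 14162.61 km.

14163 km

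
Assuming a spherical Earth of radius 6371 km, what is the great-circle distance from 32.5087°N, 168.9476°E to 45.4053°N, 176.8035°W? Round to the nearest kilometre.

Δλ = -176.8035 − 168.9476 = -345.7511°; wrapped into (−180°, 180°]: 14.2489°.
Δφ = 45.4053 − 32.5087 = 12.8966°.
a = sin²(Δφ/2) + cos φ₁ · cos φ₂ · sin²(Δλ/2) = 0.021720.
c = 2·atan2(√a, √(1−a)) = 0.29583 rad → d = 6371·c ≈ 1884.75 km.

1885 km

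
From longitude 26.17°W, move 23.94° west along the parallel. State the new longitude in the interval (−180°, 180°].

50.11°W

Start at -26.17°; shift −23.94° → -50.11°.
-50.11° already lies in (−180°, 180°].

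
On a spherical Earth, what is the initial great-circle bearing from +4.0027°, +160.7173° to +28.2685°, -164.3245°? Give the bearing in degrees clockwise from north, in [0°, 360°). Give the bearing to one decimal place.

50.1°

Δλ = -164.3245 − 160.7173 = -325.0418°; wrapped into (−180°, 180°]: 34.9582°.
θ = atan2( sin Δλ · cos φ₂ , cos φ₁ · sin φ₂ − sin φ₁ · cos φ₂ · cos Δλ )
  = atan2(0.50464, 0.42206) = 50.092° → normalised to [0°, 360°): 50.092°.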